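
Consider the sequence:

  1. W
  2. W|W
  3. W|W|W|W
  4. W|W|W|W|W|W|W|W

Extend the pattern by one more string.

W|W|W|W|W|W|W|W|W|W|W|W|W|W|W|W

Each string is two copies of the previous one joined by '|'.
So the next term is two copies of W|W|W|W|W|W|W|W with '|' between the halves.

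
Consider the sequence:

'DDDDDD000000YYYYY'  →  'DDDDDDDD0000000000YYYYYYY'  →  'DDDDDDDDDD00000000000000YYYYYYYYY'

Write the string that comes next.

DDDDDDDDDDDD000000000000000000YYYYYYYYYYY

The n-th term is 2n+2 D's then 4n-2 0's then 2n+1 Y's, where the shown terms are n = 2, 3, 4.
At n = 5 the blocks have lengths 12, 18, 11.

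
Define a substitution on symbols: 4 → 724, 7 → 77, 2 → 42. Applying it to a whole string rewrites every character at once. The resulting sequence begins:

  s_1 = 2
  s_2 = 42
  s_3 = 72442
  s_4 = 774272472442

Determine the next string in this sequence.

7777724427742724774272472442

Apply φ to 774272472442 symbol by symbol: 7→77, 7→77, 4→724, 2→42, 7→77, 2→42, 4→724, 7→77, 2→42, 4→724, 4→724, 2→42; joined: 77 77 724 42 77 42 724 77 42 724 724 42.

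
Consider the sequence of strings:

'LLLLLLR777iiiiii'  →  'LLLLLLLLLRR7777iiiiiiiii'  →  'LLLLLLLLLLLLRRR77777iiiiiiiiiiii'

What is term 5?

LLLLLLLLLLLLLLLLLLRRRRR7777777iiiiiiiiiiiiiiiiii

Each string has the form L^{3n} R^{n-1} 7^{n+1} i^{3n}, where the shown terms are n = 2, 3, 4.
At n = 6 the blocks have lengths 18, 5, 7, 18.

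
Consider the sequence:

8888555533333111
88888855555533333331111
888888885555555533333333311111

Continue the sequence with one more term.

8888888888555555555533333333333111111

Reading off run lengths: 8 runs 4, 6, 8; 5 runs 4, 6, 8; 3 runs 5, 7, 9; 1 runs 3, 4, 5 — each is linear in n, where the shown terms are n = 2, 3, 4.
At n = 5 the blocks have lengths 10, 10, 11, 6.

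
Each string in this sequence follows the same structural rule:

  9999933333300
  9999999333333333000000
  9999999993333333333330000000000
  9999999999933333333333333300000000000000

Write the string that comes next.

Reading off run lengths: 9 runs 5, 7, 9, 11; 3 runs 6, 9, 12, 15; 0 runs 2, 6, 10, 14 — each is linear in n (n = 1, 2, …).
At n = 5 the blocks have lengths 13, 18, 18.

9999999999999333333333333333333000000000000000000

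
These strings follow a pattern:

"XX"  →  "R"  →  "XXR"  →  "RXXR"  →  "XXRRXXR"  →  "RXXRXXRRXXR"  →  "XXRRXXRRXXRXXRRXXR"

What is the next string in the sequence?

RXXRXXRRXXRXXRRXXRRXXRXXRRXXR

From term 3 onward, concatenate the second-to-last term with the last: XX·R = XXR, R·XXR = RXXR, …
So term 8 is RXXRXXRRXXR·XXRRXXRRXXRXXRRXXR.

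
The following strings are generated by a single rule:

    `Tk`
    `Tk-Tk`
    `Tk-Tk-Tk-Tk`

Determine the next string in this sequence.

Tk-Tk-Tk-Tk-Tk-Tk-Tk-Tk

s(k+1) = s(k)·-·s(k) — each term doubles the last with '-' between the halves.
So the next term is two copies of Tk-Tk-Tk-Tk with '-' between the halves.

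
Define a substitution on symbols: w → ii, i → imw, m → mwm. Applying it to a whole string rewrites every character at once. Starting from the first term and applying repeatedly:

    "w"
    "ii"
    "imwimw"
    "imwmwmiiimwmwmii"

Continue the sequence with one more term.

imwmwmiimwmiimwmimwimwimwmwmiimwmiimwmimwimw

Applying the rule to each of the 16 symbols of imwmwmiiimwmwmii gives the pieces imw mwm ii mwm ii mwm imw imw imw mwm ii mwm ii mwm imw imw, which concatenate to the answer.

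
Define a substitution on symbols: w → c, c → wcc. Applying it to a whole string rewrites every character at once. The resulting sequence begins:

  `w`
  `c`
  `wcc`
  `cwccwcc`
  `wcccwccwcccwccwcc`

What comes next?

cwccwccwcccwccwcccwccwccwcccwccwcccwccwcc

φ(wcccwccwcccwccwcc) expands symbol-by-symbol to c wcc wcc wcc c wcc wcc c wcc wcc wcc c wcc wcc c wcc wcc; joining the 17 pieces gives the next term.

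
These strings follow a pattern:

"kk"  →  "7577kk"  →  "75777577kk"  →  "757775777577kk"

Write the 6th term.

Every step adds 7577 at the front: s(k+1) = 7577·s(k).
From 757775777577kk, 2 further steps: 757775777577kk → 7577757775777577kk → (answer).

75777577757775777577kk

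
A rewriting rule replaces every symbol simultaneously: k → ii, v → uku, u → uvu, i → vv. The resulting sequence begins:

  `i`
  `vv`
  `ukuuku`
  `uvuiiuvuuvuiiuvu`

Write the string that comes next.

Applying the rule to each of the 16 symbols of uvuiiuvuuvuiiuvu gives the pieces uvu uku uvu vv vv uvu uku uvu uvu uku uvu vv vv uvu uku uvu, which concatenate to the answer.

uvuukuuvuvvvvuvuukuuvuuvuukuuvuvvvvuvuukuuvu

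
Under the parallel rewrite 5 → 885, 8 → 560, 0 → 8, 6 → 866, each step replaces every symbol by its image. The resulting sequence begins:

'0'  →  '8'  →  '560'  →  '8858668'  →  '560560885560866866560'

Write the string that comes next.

Applying the rule to each of the 21 symbols of 560560885560866866560 gives the pieces 885 866 8 885 866 8 560 560 885 885 866 8 560 866 866 560 866 866 885 866 8, which concatenate to the answer.

8858668885866856056088588586685608668665608668668858668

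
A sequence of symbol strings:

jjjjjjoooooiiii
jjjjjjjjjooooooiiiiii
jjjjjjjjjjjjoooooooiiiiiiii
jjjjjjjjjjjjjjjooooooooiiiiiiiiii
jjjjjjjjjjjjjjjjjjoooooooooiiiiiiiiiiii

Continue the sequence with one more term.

The n-th term is 3n j's then n+3 o's then 2n i's, where the shown terms are n = 2, 3, 4, 5, 6.
Setting n = 7 gives 21, 10, 14 characters in each block.

jjjjjjjjjjjjjjjjjjjjjooooooooooiiiiiiiiiiiiii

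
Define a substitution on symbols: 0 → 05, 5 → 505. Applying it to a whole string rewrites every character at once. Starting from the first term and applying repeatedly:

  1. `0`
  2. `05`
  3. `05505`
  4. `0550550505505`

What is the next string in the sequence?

Applying the rule to each of the 13 symbols of 0550550505505 gives the pieces 05 505 505 05 505 505 05 505 05 505 505 05 505, which concatenate to the answer.

0550550505505505055050550550505505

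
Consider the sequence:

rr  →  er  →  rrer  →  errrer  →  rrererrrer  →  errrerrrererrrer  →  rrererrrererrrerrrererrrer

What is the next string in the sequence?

Each term (from the third on) is the two preceding terms concatenated in order: term 3 = rr·er = rrer.
Continuing: errrerrrererrrer · rrererrrererrrerrrererrrer gives term 8.

errrerrrererrrerrrererrrererrrerrrererrrer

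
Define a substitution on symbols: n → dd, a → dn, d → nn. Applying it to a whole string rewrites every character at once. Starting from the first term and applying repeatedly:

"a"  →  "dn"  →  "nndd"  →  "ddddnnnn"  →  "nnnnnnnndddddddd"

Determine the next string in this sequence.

Rewriting the 16 symbols of nnnnnnnndddddddd one by one yields dd dd dd dd dd dd dd dd nn nn nn nn nn nn nn nn; concatenated:

ddddddddddddddddnnnnnnnnnnnnnnnn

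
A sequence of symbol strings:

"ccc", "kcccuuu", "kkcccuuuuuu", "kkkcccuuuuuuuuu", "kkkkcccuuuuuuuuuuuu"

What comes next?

kkkkkcccuuuuuuuuuuuuuuu

Every step adds k to the front and uuu to the end of the previous string.
So the next term is k·kkkkcccuuuuuuuuuuuu·uuu.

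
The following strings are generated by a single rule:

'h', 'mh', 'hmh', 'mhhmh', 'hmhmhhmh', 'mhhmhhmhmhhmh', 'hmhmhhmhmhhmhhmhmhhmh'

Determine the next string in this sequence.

mhhmhhmhmhhmhhmhmhhmhmhhmhhmhmhhmh

Each term (from the third on) is the two preceding terms concatenated in order: term 3 = h·mh = hmh.
The next term joins mhhmhhmhmhhmh and hmhmhhmhmhhmhhmhmhhmh.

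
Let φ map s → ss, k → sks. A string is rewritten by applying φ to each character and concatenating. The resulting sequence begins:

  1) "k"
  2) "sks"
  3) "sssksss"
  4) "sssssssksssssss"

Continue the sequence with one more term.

sssssssssssssssksssssssssssssss

φ(sssssssksssssss) expands symbol-by-symbol to ss ss ss ss ss ss ss sks ss ss ss ss ss ss ss; joining the 15 pieces gives the next term.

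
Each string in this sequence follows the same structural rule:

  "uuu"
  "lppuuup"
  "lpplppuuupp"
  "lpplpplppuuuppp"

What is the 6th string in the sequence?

s(k+1) = lpp·s(k)·p, so each term gains lpp as a prefix and p as a suffix.
From lpplpplppuuuppp, 2 further steps: lpplpplppuuuppp → lpplpplpplppuuupppp → (answer).

lpplpplpplpplppuuuppppp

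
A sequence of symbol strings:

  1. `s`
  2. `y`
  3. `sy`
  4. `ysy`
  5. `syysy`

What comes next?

ysysyysy

Each term (from the third on) is the two preceding terms concatenated in order: term 3 = s·y = sy.
Continuing: ysy · syysy gives term 6.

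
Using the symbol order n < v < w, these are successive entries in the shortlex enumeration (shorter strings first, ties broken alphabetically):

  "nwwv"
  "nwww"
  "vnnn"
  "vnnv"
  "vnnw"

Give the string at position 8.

Stepping forward 3 times from vnnw: vnnw → vnvn → vnvv, then the target.

vnvw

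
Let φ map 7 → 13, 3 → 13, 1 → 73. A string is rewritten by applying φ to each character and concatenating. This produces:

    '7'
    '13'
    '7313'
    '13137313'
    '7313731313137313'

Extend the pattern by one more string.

Replace each of the 16 characters of 7313731313137313 in place — 13 13 73 13 13 13 73 13 73 13 73 13 13 13 73 13 — and concatenate.

13137313131373137313731313137313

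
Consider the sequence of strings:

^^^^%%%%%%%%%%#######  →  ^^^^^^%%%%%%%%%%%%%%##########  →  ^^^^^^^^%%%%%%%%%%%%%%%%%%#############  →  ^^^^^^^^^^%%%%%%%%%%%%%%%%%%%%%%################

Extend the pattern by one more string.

^^^^^^^^^^^^%%%%%%%%%%%%%%%%%%%%%%%%%%###################

Reading off run lengths: ^ runs 4, 6, 8, 10; % runs 10, 14, 18, 22; # runs 7, 10, 13, 16 — each is linear in n, where the shown terms are n = 2, 3, 4, 5.
For the next term, n = 6, so the run lengths are 12, 26, 19.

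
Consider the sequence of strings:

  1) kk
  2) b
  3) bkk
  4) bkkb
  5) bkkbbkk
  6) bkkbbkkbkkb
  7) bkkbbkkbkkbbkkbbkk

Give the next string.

bkkbbkkbkkbbkkbbkkbkkbbkkbkkb

This is a Fibonacci-style word recurrence s(k) = s(k−1)·s(k−2): e.g. b·kk = bkk.
Continuing: bkkbbkkbkkbbkkbbkk · bkkbbkkbkkb gives term 8.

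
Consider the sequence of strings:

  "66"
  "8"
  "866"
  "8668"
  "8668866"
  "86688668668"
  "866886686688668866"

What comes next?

From term 3 onward, concatenate the last term with the second-to-last: 8·66 = 866, 866·8 = 8668, …
The next term joins 866886686688668866 and 86688668668.

86688668668866886686688668668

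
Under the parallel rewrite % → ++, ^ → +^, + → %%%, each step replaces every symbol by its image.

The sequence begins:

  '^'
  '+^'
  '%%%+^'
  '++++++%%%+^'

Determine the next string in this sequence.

Apply φ to ++++++%%%+^ symbol by symbol: +→%%%, +→%%%, +→%%%, +→%%%, +→%%%, +→%%%, %→++, %→++, %→++, +→%%%, ^→+^; joined: %%% %%% %%% %%% %%% %%% ++ ++ ++ %%% +^.

%%%%%%%%%%%%%%%%%%++++++%%%+^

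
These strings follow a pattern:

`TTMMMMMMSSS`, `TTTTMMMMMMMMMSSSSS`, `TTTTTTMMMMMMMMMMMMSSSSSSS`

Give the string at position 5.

TTTTTTTTTTMMMMMMMMMMMMMMMMMMSSSSSSSSSSS

Each string has the form T^{2n} M^{3n+3} S^{2n+1} (n = 1, 2, …).
Setting n = 5 gives 10, 18, 11 characters in each block.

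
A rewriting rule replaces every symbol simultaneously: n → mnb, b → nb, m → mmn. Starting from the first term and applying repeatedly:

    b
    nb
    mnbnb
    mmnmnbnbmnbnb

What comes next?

Applying the rule to each of the 13 symbols of mmnmnbnbmnbnb gives the pieces mmn mmn mnb mmn mnb nb mnb nb mmn mnb nb mnb nb, which concatenate to the answer.

mmnmmnmnbmmnmnbnbmnbnbmmnmnbnbmnbnb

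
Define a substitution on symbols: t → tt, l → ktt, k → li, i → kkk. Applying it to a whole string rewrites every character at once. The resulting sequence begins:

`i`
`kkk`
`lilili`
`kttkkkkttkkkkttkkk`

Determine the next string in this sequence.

φ(kttkkkkttkkkkttkkk) expands symbol-by-symbol to li tt tt li li li li tt tt li li li li tt tt li li li; joining the 18 pieces gives the next term.

littttlilililittttlilililittttlilili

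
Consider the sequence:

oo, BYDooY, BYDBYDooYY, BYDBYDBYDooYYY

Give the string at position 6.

Each term wraps the previous one in BYD on the left and Y on the right.
From BYDBYDBYDooYYY, 2 further steps: BYDBYDBYDooYYY → BYDBYDBYDBYDooYYYY → (answer).

BYDBYDBYDBYDBYDooYYYYY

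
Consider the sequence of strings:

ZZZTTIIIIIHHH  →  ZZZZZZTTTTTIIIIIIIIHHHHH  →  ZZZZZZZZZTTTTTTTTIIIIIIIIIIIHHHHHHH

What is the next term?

ZZZZZZZZZZZZTTTTTTTTTTTIIIIIIIIIIIIIIHHHHHHHHH

Reading off run lengths: Z runs 3, 6, 9; T runs 2, 5, 8; I runs 5, 8, 11; H runs 3, 5, 7 — each is linear in n (n = 1, 2, …).
Setting n = 4 gives 12, 11, 14, 9 characters in each block.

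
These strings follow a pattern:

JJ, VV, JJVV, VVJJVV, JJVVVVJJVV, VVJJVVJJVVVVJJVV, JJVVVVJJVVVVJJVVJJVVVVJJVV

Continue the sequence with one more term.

VVJJVVJJVVVVJJVVJJVVVVJJVVVVJJVVJJVVVVJJVV

Each term (from the third on) is the two preceding terms concatenated in order: term 3 = JJ·VV = JJVV.
Continuing: VVJJVVJJVVVVJJVV · JJVVVVJJVVVVJJVVJJVVVVJJVV gives term 8.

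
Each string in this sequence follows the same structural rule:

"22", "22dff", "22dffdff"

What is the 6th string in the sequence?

Every step adds dff to the end: s(k+1) = s(k)·dff.
From 22dffdff, 3 further steps: 22dffdff → 22dffdffdff → 22dffdffdffdff → (answer).

22dffdffdffdffdff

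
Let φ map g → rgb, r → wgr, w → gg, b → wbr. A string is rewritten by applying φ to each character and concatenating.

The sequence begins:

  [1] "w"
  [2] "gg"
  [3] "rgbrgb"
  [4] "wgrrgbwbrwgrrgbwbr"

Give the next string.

ggrgbwgrwgrrgbwbrggwbrwgrggrgbwgrwgrrgbwbrggwbrwgr

Applying the rule to each of the 18 symbols of wgrrgbwbrwgrrgbwbr gives the pieces gg rgb wgr wgr rgb wbr gg wbr wgr gg rgb wgr wgr rgb wbr gg wbr wgr, which concatenate to the answer.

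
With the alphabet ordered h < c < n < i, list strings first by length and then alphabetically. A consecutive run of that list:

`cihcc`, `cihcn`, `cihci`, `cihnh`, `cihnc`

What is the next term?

The successor of cihnc increments the rightmost position that isn't already i and resets every position after it to h.

cihnn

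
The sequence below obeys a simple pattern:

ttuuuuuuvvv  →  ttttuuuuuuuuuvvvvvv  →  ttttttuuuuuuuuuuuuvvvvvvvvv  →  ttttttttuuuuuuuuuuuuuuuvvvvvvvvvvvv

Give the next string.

The n-th term is 2n t's then 3n+3 u's then 3n v's (n = 1, 2, …).
For the next term, n = 5, so the run lengths are 10, 18, 15.

ttttttttttuuuuuuuuuuuuuuuuuuvvvvvvvvvvvvvvv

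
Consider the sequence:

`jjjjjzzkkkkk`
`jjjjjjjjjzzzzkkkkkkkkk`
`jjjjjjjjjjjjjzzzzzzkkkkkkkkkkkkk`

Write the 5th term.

Term n consists of 4n+1 j's, followed by 2n z's, followed by 4n+1 k's (n = 1, 2, …).
For term 5, n = 5, so the run lengths are 21, 10, 21.

jjjjjjjjjjjjjjjjjjjjjzzzzzzzzzzkkkkkkkkkkkkkkkkkkkkk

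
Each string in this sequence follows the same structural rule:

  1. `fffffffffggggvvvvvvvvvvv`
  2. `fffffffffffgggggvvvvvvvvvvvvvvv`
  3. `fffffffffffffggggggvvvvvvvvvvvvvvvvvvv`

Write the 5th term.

The n-th term is 2n+3 f's then n+1 g's then 4n-1 v's, where the shown terms are n = 3, 4, 5.
At n = 7 the blocks have lengths 17, 8, 27.

fffffffffffffffffggggggggvvvvvvvvvvvvvvvvvvvvvvvvvvv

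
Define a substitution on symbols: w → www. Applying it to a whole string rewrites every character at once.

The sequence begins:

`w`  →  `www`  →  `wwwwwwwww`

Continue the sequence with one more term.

Rewriting each symbol of wwwwwwwww: w→www, w→www, w→www, w→www, w→www, w→www, w→www, w→www, w→www, which concatenates to www www www www www www www www www.

wwwwwwwwwwwwwwwwwwwwwwwwwww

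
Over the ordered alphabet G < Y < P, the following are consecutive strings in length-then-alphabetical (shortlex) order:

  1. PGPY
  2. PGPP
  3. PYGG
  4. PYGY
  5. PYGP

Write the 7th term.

Advancing 2 positions from PYGP through PYGP → PYYG reaches term 7.

PYYY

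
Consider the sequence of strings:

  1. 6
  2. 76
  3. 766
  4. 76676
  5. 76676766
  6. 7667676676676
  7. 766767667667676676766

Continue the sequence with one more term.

From term 3 onward, concatenate the last term with the second-to-last: 76·6 = 766, 766·76 = 76676, …
The next term joins 766767667667676676766 and 7667676676676.

7667676676676766767667667676676676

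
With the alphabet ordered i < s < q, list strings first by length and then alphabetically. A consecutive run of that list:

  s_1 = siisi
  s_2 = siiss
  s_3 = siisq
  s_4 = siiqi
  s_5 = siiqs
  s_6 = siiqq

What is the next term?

Treat siiqq as a base-3 numeral over the given alphabet and add one, carrying through any trailing q's.

sisii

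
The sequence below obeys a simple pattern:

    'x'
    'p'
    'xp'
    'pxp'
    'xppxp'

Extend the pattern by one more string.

pxpxppxp

Each term (from the third on) is the two preceding terms concatenated in order: term 3 = x·p = xp.
Continuing: pxp · xppxp gives term 6.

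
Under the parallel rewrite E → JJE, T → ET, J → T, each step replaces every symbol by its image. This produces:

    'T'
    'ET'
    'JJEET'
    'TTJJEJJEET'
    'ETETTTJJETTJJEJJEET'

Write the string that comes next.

Rewriting the 19 symbols of ETETTTJJETTJJEJJEET one by one yields JJE ET JJE ET ET ET T T JJE ET ET T T JJE T T JJE JJE ET; concatenated:

JJEETJJEETETETTTJJEETETTTJJETTJJEJJEET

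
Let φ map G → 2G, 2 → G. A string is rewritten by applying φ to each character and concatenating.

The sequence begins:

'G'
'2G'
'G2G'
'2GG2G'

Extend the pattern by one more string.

Expanding 2GG2G: 2→G, G→2G, G→2G, 2→G, G→2G. Concatenated: G 2G 2G G 2G.

G2G2GG2G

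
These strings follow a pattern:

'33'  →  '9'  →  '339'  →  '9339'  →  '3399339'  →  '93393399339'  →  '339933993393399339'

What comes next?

This is a Fibonacci-style word recurrence s(k) = s(k−2)·s(k−1): e.g. 33·9 = 339.
Continuing: 93393399339 · 339933993393399339 gives term 8.

93393399339339933993393399339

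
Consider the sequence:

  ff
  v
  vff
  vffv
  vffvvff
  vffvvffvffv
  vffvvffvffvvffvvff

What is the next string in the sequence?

From term 3 onward, concatenate the last term with the second-to-last: v·ff = vff, vff·v = vffv, …
The next term joins vffvvffvffvvffvvff and vffvvffvffv.

vffvvffvffvvffvvffvffvvffvffv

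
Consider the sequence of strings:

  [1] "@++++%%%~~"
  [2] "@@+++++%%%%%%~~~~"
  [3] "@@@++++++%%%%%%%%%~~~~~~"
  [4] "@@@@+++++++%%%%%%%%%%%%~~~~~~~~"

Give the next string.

@@@@@++++++++%%%%%%%%%%%%%%%~~~~~~~~~~

Each string has the form @^{n} +^{n+3} %^{3n} ~^{2n} (n = 1, 2, …).
For the next term, n = 5, so the run lengths are 5, 8, 15, 10.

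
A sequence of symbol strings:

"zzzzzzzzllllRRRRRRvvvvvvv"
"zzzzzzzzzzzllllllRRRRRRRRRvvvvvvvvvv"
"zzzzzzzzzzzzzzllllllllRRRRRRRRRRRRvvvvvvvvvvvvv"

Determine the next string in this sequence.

Each string has the form z^{3n+2} l^{2n} R^{3n} v^{3n+1}, where the shown terms are n = 2, 3, 4.
Setting n = 5 gives 17, 10, 15, 16 characters in each block.

zzzzzzzzzzzzzzzzzllllllllllRRRRRRRRRRRRRRRvvvvvvvvvvvvvvvv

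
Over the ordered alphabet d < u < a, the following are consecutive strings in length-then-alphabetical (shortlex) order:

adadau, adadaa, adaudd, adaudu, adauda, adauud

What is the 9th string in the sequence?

adauad

Continuing the enumeration 3 steps past adauud: adauud → adauuu → adauua → (answer).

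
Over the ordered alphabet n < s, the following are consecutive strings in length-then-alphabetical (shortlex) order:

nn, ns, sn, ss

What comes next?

nnn

ss is the last string of length 2, so the next is the first of length 3: n repeated 3 times.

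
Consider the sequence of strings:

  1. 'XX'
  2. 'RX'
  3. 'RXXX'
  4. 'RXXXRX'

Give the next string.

Each term (from the third on) is the previous term followed by the one before it: term 3 = RX·XX = RXXX.
So term 5 is RXXXRX·RXXX.

RXXXRXRXXX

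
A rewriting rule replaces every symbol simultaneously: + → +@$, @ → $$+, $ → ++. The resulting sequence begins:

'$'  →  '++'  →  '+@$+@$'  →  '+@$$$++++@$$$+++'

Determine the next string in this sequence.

Rewriting the 16 symbols of +@$$$++++@$$$+++ one by one yields +@$ $$+ ++ ++ ++ +@$ +@$ +@$ +@$ $$+ ++ ++ ++ +@$ +@$ +@$; concatenated:

+@$$$++++++++@$+@$+@$+@$$$++++++++@$+@$+@$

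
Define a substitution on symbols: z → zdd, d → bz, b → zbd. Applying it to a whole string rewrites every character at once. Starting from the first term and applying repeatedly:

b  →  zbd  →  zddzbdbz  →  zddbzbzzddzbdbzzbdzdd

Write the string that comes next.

zddbzbzzbdzddzbdzddzddbzbzzddzbdbzzbdzddzddzbdbzzddbzbz

Replace each of the 21 characters of zddbzbzzddzbdbzzbdzdd in place — zdd bz bz zbd zdd zbd zdd zdd bz bz zdd zbd bz zbd zdd zdd zbd bz zdd bz bz — and concatenate.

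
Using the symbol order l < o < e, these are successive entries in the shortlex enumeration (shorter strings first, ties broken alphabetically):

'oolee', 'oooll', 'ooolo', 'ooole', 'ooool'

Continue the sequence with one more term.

Find the rightmost character of ooool below e, bump it to the next letter, and reset everything to its right to l.

ooooo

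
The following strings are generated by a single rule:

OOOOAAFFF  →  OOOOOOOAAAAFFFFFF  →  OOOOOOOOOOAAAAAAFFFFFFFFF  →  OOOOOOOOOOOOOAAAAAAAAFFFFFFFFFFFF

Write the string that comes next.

OOOOOOOOOOOOOOOOAAAAAAAAAAFFFFFFFFFFFFFFF

Each string has the form O^{3n+1} A^{2n} F^{3n} (n = 1, 2, …).
Setting n = 5 gives 16, 10, 15 characters in each block.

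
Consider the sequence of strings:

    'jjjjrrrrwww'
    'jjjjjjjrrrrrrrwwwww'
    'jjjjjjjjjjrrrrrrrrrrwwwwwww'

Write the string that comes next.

jjjjjjjjjjjjjrrrrrrrrrrrrrwwwwwwwww

Each string has the form j^{3n-2} r^{3n-2} w^{2n-1}, where the shown terms are n = 2, 3, 4.
Setting n = 5 gives 13, 13, 9 characters in each block.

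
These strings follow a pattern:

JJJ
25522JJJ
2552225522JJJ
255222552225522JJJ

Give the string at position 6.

Every step adds 25522 at the front: s(k+1) = 25522·s(k).
From 255222552225522JJJ, 2 further steps: 255222552225522JJJ → 25522255222552225522JJJ → (answer).

2552225522255222552225522JJJ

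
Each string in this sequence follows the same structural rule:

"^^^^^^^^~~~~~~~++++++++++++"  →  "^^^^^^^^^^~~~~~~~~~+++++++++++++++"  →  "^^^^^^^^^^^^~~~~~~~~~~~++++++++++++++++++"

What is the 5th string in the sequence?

^^^^^^^^^^^^^^^^~~~~~~~~~~~~~~~++++++++++++++++++++++++

The n-th term is 2n+2 ^'s then 2n+1 ~'s then 3n+3 +'s, where the shown terms are n = 3, 4, 5.
For term 5, n = 7, so the run lengths are 16, 15, 24.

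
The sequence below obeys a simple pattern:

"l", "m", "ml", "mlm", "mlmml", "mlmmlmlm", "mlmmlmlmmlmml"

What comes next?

From term 3 onward, concatenate the last term with the second-to-last: m·l = ml, ml·m = mlm, …
So term 8 is mlmmlmlmmlmml·mlmmlmlm.

mlmmlmlmmlmmlmlmmlmlm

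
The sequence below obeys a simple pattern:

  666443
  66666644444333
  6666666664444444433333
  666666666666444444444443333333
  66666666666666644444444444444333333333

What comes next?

Term n consists of 3n 6's, followed by 3n-1 4's, followed by 2n-1 3's (n = 1, 2, …).
At n = 6 the blocks have lengths 18, 17, 11.

6666666666666666664444444444444444433333333333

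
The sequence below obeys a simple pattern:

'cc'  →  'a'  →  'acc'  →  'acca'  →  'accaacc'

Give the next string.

accaaccacca

Each term (from the third on) is the previous term followed by the one before it: term 3 = a·cc = acc.
So term 6 is accaacc·acca.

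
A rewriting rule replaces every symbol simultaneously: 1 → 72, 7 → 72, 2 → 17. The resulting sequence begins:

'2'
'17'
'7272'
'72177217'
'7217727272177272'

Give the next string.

Rewriting the 16 symbols of 7217727272177272 one by one yields 72 17 72 72 72 17 72 17 72 17 72 72 72 17 72 17; concatenated:

72177272721772177217727272177217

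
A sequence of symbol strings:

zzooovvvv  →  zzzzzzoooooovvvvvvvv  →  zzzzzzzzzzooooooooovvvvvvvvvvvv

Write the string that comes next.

Each string has the form z^{4n-2} o^{3n} v^{4n} (n = 1, 2, …).
At n = 4 the blocks have lengths 14, 12, 16.

zzzzzzzzzzzzzzoooooooooooovvvvvvvvvvvvvvvv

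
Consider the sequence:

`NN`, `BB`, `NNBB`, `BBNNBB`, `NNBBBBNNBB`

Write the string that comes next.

BBNNBBNNBBBBNNBB

This is a Fibonacci-style word recurrence s(k) = s(k−2)·s(k−1): e.g. NN·BB = NNBB.
Continuing: BBNNBB · NNBBBBNNBB gives term 6.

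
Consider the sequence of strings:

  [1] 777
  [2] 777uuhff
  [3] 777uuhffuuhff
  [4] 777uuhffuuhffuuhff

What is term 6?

The strings grow by a fixed suffix uuhff each time.
From 777uuhffuuhffuuhff, 2 further steps: 777uuhffuuhffuuhff → 777uuhffuuhffuuhffuuhff → (answer).

777uuhffuuhffuuhffuuhffuuhff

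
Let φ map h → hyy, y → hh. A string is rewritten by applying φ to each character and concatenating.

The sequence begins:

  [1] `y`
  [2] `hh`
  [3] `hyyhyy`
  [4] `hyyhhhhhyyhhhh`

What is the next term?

hyyhhhhhyyhyyhyyhyyhyyhhhhhyyhyyhyyhyy

Applying the rule to each of the 14 symbols of hyyhhhhhyyhhhh gives the pieces hyy hh hh hyy hyy hyy hyy hyy hh hh hyy hyy hyy hyy, which concatenate to the answer.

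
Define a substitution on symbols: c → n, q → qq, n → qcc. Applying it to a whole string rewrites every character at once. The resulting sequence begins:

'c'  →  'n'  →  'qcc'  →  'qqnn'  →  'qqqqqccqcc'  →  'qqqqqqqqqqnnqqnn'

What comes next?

Applying the rule to each of the 16 symbols of qqqqqqqqqqnnqqnn gives the pieces qq qq qq qq qq qq qq qq qq qq qcc qcc qq qq qcc qcc, which concatenate to the answer.

qqqqqqqqqqqqqqqqqqqqqccqccqqqqqccqcc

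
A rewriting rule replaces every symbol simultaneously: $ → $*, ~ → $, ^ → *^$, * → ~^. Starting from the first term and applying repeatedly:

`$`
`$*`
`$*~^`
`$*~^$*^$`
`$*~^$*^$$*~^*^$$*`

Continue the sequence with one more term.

$*~^$*^$$*~^*^$$*$*~^$*^$~^*^$$*$*~^

Applying the rule to each of the 17 symbols of $*~^$*^$$*~^*^$$* gives the pieces $* ~^ $ *^$ $* ~^ *^$ $* $* ~^ $ *^$ ~^ *^$ $* $* ~^, which concatenate to the answer.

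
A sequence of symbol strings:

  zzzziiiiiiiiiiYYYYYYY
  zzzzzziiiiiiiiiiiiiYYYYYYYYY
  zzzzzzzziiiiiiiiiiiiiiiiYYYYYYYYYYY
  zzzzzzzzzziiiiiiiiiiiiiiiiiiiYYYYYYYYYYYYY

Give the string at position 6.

zzzzzzzzzzzzzziiiiiiiiiiiiiiiiiiiiiiiiiYYYYYYYYYYYYYYYYY

Each string has the form z^{2n-2} i^{3n+1} Y^{2n+1}, where the shown terms are n = 3, 4, 5, 6.
Setting n = 8 gives 14, 25, 17 characters in each block.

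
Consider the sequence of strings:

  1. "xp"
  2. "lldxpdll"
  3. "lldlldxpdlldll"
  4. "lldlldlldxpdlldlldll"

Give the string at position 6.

s(k+1) = lld·s(k)·dll, so each term gains lld as a prefix and dll as a suffix.
From lldlldlldxpdlldlldll, 2 further steps: lldlldlldxpdlldlldll → lldlldlldlldxpdlldlldlldll → (answer).

lldlldlldlldlldxpdlldlldlldlldll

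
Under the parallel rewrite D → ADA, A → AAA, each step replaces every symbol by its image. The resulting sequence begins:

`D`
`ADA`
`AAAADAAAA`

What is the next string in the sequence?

AAAAAAAAAAAAADAAAAAAAAAAAAA

Apply φ to AAAADAAAA symbol by symbol: A→AAA, A→AAA, A→AAA, A→AAA, D→ADA, A→AAA, A→AAA, A→AAA, A→AAA; joined: AAA AAA AAA AAA ADA AAA AAA AAA AAA.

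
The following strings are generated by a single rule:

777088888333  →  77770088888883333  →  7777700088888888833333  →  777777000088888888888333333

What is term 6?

7777777700000088888888888888833333333

Term n consists of n+1 7's, followed by n-1 0's, followed by 2n+1 8's, followed by n+1 3's, where the shown terms are n = 2, 3, 4, 5.
For term 6, n = 7, so the run lengths are 8, 6, 15, 8.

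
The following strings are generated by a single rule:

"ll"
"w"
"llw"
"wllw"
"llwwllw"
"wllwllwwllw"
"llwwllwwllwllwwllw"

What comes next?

wllwllwwllwllwwllwwllwllwwllw

From term 3 onward, concatenate the second-to-last term with the last: ll·w = llw, w·llw = wllw, …
Continuing: wllwllwwllw · llwwllwwllwllwwllw gives term 8.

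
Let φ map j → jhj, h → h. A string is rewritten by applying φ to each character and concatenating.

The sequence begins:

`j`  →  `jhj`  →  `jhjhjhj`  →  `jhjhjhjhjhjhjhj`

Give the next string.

jhjhjhjhjhjhjhjhjhjhjhjhjhjhjhj

Replace each of the 15 characters of jhjhjhjhjhjhjhj in place — jhj h jhj h jhj h jhj h jhj h jhj h jhj h jhj — and concatenate.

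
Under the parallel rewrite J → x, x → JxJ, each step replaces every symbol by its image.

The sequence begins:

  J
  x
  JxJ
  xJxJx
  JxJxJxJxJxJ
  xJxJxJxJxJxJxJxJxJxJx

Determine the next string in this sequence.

JxJxJxJxJxJxJxJxJxJxJxJxJxJxJxJxJxJxJxJxJxJ

φ(xJxJxJxJxJxJxJxJxJxJx) expands symbol-by-symbol to JxJ x JxJ x JxJ x JxJ x JxJ x JxJ x JxJ x JxJ x JxJ x JxJ x JxJ; joining the 21 pieces gives the next term.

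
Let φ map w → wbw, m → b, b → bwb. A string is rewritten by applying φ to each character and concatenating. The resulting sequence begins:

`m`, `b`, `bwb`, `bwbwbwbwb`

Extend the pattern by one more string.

Rewriting each symbol of bwbwbwbwb: b→bwb, w→wbw, b→bwb, w→wbw, b→bwb, w→wbw, b→bwb, w→wbw, b→bwb, which concatenates to bwb wbw bwb wbw bwb wbw bwb wbw bwb.

bwbwbwbwbwbwbwbwbwbwbwbwbwb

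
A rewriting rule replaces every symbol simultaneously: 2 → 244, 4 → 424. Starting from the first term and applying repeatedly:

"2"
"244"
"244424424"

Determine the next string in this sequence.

Expanding 244424424: 2→244, 4→424, 4→424, 4→424, 2→244, 4→424, 4→424, 2→244, 4→424. Concatenated: 244 424 424 424 244 424 424 244 424.

244424424424244424424244424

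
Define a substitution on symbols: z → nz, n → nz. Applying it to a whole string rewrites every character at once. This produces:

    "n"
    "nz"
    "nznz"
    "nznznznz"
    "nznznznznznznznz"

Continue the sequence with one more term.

Replace each of the 16 characters of nznznznznznznznz in place — nz nz nz nz nz nz nz nz nz nz nz nz nz nz nz nz — and concatenate.

nznznznznznznznznznznznznznznznz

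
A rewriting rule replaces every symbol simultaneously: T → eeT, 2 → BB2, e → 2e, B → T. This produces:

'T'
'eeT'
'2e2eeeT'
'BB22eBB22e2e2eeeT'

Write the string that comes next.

TTBB2BB22eTTBB2BB22eBB22eBB22e2e2eeeT

φ(BB22eBB22e2e2eeeT) expands symbol-by-symbol to T T BB2 BB2 2e T T BB2 BB2 2e BB2 2e BB2 2e 2e 2e eeT; joining the 17 pieces gives the next term.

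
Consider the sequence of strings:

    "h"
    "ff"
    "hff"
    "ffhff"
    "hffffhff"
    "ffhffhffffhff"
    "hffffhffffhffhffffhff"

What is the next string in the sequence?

From term 3 onward, concatenate the second-to-last term with the last: h·ff = hff, ff·hff = ffhff, …
So term 8 is ffhffhffffhff·hffffhffffhffhffffhff.

ffhffhffffhffhffffhffffhffhffffhff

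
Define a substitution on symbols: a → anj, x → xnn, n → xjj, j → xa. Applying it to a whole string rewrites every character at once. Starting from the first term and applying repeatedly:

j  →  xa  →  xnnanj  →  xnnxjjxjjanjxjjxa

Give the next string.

Applying the rule to each of the 17 symbols of xnnxjjxjjanjxjjxa gives the pieces xnn xjj xjj xnn xa xa xnn xa xa anj xjj xa xnn xa xa xnn anj, which concatenate to the answer.

xnnxjjxjjxnnxaxaxnnxaxaanjxjjxaxnnxaxaxnnanj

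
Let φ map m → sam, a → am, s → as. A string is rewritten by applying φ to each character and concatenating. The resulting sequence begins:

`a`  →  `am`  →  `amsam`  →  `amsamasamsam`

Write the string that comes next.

amsamasamsamamasamsamasamsam

Apply φ to amsamasamsam symbol by symbol: a→am, m→sam, s→as, a→am, m→sam, a→am, s→as, a→am, m→sam, s→as, a→am, m→sam; joined: am sam as am sam am as am sam as am sam.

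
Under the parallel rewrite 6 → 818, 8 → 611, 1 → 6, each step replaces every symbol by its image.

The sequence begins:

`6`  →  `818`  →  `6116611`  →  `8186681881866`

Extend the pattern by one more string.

611661181881861166116116611818818

Applying the rule to each of the 13 symbols of 8186681881866 gives the pieces 611 6 611 818 818 611 6 611 611 6 611 818 818, which concatenate to the answer.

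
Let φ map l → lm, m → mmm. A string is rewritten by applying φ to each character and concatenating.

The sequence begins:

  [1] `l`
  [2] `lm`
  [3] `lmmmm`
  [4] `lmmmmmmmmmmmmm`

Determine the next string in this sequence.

lmmmmmmmmmmmmmmmmmmmmmmmmmmmmmmmmmmmmmmmm

φ(lmmmmmmmmmmmmm) expands symbol-by-symbol to lm mmm mmm mmm mmm mmm mmm mmm mmm mmm mmm mmm mmm mmm; joining the 14 pieces gives the next term.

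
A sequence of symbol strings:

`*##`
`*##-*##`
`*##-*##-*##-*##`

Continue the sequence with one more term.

s(k+1) = s(k)·-·s(k) — each term doubles the last with '-' between the halves.
One more doubling of *##-*##-*##-*## gives the answer.

*##-*##-*##-*##-*##-*##-*##-*##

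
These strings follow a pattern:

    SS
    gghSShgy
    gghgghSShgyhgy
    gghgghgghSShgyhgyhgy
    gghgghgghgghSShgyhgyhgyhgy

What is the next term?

Every step adds ggh to the front and hgy to the end of the previous string.
Applying this once more to gghgghgghgghSShgyhgyhgyhgy:

gghgghgghgghgghSShgyhgyhgyhgyhgy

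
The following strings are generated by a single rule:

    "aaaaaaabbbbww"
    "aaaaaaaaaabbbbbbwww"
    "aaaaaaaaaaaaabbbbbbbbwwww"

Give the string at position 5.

Reading off run lengths: a runs 7, 10, 13; b runs 4, 6, 8; w runs 2, 3, 4 — each is linear in n, where the shown terms are n = 2, 3, 4.
At n = 6 the blocks have lengths 19, 12, 6.

aaaaaaaaaaaaaaaaaaabbbbbbbbbbbbwwwwww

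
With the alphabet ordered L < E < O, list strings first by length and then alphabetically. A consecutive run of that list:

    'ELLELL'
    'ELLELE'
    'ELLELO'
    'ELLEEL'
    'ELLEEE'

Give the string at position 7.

ELLEOL

Continuing the enumeration 2 steps past ELLEEE: ELLEEE → ELLEEO → (answer).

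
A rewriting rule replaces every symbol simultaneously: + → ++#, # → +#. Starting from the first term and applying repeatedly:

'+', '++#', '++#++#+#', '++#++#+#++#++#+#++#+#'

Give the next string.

Rewriting the 21 symbols of ++#++#+#++#++#+#++#+# one by one yields ++# ++# +# ++# ++# +# ++# +# ++# ++# +# ++# ++# +# ++# +# ++# ++# +# ++# +#; concatenated:

++#++#+#++#++#+#++#+#++#++#+#++#++#+#++#+#++#++#+#++#+#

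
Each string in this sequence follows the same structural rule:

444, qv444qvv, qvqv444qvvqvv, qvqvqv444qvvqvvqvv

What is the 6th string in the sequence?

Every step adds qv to the front and qvv to the end of the previous string.
From qvqvqv444qvvqvvqvv, 2 further steps: qvqvqv444qvvqvvqvv → qvqvqvqv444qvvqvvqvvqvv → (answer).

qvqvqvqvqv444qvvqvvqvvqvvqvv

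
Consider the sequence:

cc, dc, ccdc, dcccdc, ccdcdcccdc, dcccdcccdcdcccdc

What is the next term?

From term 3 onward, concatenate the second-to-last term with the last: cc·dc = ccdc, dc·ccdc = dcccdc, …
The next term joins ccdcdcccdc and dcccdcccdcdcccdc.

ccdcdcccdcdcccdcccdcdcccdc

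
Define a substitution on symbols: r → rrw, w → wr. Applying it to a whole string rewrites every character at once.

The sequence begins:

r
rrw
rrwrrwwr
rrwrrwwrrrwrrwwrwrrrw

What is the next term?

rrwrrwwrrrwrrwwrwrrrwrrwrrwwrrrwrrwwrwrrrwwrrrwrrwrrwwr

Applying the rule to each of the 21 symbols of rrwrrwwrrrwrrwwrwrrrw gives the pieces rrw rrw wr rrw rrw wr wr rrw rrw rrw wr rrw rrw wr wr rrw wr rrw rrw rrw wr, which concatenate to the answer.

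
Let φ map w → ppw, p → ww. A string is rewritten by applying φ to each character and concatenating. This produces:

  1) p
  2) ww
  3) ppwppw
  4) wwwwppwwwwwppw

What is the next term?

Rewriting the 14 symbols of wwwwppwwwwwppw one by one yields ppw ppw ppw ppw ww ww ppw ppw ppw ppw ppw ww ww ppw; concatenated:

ppwppwppwppwwwwwppwppwppwppwppwwwwwppw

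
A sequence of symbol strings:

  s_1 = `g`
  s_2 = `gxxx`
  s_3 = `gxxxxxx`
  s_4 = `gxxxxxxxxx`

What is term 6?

gxxxxxxxxxxxxxxx

Each term is the previous one with xxx appended.
From gxxxxxxxxx, 2 further steps: gxxxxxxxxx → gxxxxxxxxxxxx → (answer).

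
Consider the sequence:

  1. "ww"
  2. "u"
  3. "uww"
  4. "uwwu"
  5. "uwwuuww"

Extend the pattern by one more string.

Each term (from the third on) is the previous term followed by the one before it: term 3 = u·ww = uww.
So term 6 is uwwuuww·uwwu.

uwwuuwwuwwu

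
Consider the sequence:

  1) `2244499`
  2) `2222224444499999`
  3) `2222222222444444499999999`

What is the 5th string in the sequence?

Reading off run lengths: 2 runs 2, 6, 10; 4 runs 3, 5, 7; 9 runs 2, 5, 8 — each is linear in n (n = 1, 2, …).
For term 5, n = 5, so the run lengths are 18, 11, 14.

2222222222222222224444444444499999999999999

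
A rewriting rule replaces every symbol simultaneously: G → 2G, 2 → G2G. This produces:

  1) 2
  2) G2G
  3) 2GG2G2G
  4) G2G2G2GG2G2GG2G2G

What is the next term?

φ(G2G2G2GG2G2GG2G2G) expands symbol-by-symbol to 2G G2G 2G G2G 2G G2G 2G 2G G2G 2G G2G 2G 2G G2G 2G G2G 2G; joining the 17 pieces gives the next term.

2GG2G2GG2G2GG2G2G2GG2G2GG2G2G2GG2G2GG2G2G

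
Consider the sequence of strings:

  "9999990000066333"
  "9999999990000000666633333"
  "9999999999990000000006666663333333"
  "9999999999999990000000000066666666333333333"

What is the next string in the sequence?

9999999999999999990000000000000666666666633333333333

Each string has the form 9^{3n} 0^{2n+1} 6^{2n-2} 3^{2n-1}, where the shown terms are n = 2, 3, 4, 5.
For the next term, n = 6, so the run lengths are 18, 13, 10, 11.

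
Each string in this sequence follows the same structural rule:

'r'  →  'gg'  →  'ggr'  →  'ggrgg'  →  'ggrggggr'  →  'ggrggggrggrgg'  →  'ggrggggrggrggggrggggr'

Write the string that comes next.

Each term (from the third on) is the previous term followed by the one before it: term 3 = gg·r = ggr.
So term 8 is ggrggggrggrggggrggggr·ggrggggrggrgg.

ggrggggrggrggggrggggrggrggggrggrgg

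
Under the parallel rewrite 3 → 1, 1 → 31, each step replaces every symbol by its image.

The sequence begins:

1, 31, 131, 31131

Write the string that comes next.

13131131

Apply φ to 31131 symbol by symbol: 3→1, 1→31, 1→31, 3→1, 1→31; joined: 1 31 31 1 31.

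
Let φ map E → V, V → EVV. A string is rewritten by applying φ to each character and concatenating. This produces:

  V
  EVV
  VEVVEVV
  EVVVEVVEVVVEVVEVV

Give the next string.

VEVVEVVEVVVEVVEVVVEVVEVVEVVVEVVEVVVEVVEVV

Replace each of the 17 characters of EVVVEVVEVVVEVVEVV in place — V EVV EVV EVV V EVV EVV V EVV EVV EVV V EVV EVV V EVV EVV — and concatenate.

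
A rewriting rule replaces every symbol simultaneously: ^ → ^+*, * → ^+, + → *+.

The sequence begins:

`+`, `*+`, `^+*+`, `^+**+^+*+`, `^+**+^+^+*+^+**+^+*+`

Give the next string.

Replace each of the 20 characters of ^+**+^+^+*+^+**+^+*+ in place — ^+* *+ ^+ ^+ *+ ^+* *+ ^+* *+ ^+ *+ ^+* *+ ^+ ^+ *+ ^+* *+ ^+ *+ — and concatenate.

^+**+^+^+*+^+**+^+**+^+*+^+**+^+^+*+^+**+^+*+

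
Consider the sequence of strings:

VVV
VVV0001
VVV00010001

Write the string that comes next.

VVV000100010001

The strings grow by a fixed suffix 0001 each time.
So the next term is VVV00010001·0001.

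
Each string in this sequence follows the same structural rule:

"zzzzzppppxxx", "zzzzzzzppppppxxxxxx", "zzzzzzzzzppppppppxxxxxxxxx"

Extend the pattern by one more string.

zzzzzzzzzzzppppppppppxxxxxxxxxxxx

Reading off run lengths: z runs 5, 7, 9; p runs 4, 6, 8; x runs 3, 6, 9 — each is linear in n (n = 1, 2, …).
For the next term, n = 4, so the run lengths are 11, 10, 12.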